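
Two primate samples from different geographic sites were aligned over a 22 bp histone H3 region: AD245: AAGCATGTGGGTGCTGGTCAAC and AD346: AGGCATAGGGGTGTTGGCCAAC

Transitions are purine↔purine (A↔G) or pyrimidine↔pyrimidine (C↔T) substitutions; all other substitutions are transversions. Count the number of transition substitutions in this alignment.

4

The sequences differ at positions 2 (A/G, transition), 7 (G/A, transition), 8 (T/G, transversion), 14 (C/T, transition), 18 (T/C, transition).
Of the 5 differences, 4 transitions and 1 transversion, so the answer is 4.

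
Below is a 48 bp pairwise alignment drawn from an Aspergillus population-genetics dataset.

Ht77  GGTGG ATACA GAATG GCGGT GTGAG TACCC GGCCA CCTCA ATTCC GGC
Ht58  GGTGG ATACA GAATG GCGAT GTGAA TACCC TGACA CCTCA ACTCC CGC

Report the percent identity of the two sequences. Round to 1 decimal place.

87.5%

The sequences differ at positions 19 (G/A), 25 (G/A), 31 (G/T), 33 (C/A), 42 (T/C), 46 (G/C).
42 of the 48 sites match, so the percent identity is 42/48 × 100 = 87.5%.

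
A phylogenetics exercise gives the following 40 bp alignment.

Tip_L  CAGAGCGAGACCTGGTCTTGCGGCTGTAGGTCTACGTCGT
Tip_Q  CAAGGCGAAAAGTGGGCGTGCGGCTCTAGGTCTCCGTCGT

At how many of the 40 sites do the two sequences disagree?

9

Mismatches occur at site 3 (G/A), site 4 (A/G), site 9 (G/A), site 11 (C/A), site 12 (C/G), site 16 (T/G), site 18 (T/G), site 26 (G/C), site 34 (A/C).
That gives 9 mismatches out of 40 aligned sites, so the Hamming distance is 9.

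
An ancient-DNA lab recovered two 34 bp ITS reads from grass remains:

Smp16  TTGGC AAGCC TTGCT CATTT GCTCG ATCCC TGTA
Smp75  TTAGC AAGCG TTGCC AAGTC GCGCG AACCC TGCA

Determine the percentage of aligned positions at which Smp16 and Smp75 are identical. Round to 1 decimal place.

73.5%

The sequences differ at positions 3 (G/A), 10 (C/G), 15 (T/C), 16 (C/A), 18 (T/G), 20 (T/C), 23 (T/G), 27 (T/A), 33 (T/C).
25 of the 34 sites match, so the percent identity is 25/34 × 100 = 73.5%.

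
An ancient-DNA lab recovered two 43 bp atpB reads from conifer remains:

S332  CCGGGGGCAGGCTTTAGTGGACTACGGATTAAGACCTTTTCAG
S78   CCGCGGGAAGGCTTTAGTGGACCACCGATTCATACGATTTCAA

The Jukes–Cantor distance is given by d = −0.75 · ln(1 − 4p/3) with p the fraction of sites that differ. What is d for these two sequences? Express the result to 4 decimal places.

0.2454

The sequences differ at positions 4 (G/C), 8 (C/A), 23 (T/C), 26 (G/C), 31 (A/C), 33 (G/T), 36 (C/G), 37 (T/A), 43 (G/A).
p = 9/43 = 0.209302.
d = −0.75 · ln(1 − (4/3)·0.209302) = −0.75 · ln(0.720931) = −0.75 · (-0.327212) = 0.2454.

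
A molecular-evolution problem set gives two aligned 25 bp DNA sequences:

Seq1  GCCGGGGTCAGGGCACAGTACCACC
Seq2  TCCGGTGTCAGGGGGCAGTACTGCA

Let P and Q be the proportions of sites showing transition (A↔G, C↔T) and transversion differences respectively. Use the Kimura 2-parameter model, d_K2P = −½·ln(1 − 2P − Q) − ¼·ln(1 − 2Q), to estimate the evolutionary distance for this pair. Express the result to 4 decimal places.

The sequences differ at positions 1 (G/T, transversion), 6 (G/T, transversion), 14 (C/G, transversion), 15 (A/G, transition), 22 (C/T, transition), 23 (A/G, transition), 25 (C/A, transversion).
Of the 7 differences, 3 transitions and 4 transversions over 25 sites: P = 3/25 = 0.120000, Q = 4/25 = 0.160000.
d = −0.5·ln(0.600000) − 0.25·ln(0.680000) = −0.5·(-0.510826) − 0.25·(-0.385662) = 0.3518.

0.3518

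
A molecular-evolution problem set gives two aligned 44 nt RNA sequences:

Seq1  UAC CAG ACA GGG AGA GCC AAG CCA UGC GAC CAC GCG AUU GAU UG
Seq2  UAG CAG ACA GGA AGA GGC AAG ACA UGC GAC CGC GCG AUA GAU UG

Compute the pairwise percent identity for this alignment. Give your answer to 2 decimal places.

86.36%

The sequences differ at positions 3 (C/G), 12 (G/A), 17 (C/G), 22 (C/A), 32 (A/G), 39 (U/A).
38 of the 44 sites match, so the percent identity is 38/44 × 100 = 86.36%.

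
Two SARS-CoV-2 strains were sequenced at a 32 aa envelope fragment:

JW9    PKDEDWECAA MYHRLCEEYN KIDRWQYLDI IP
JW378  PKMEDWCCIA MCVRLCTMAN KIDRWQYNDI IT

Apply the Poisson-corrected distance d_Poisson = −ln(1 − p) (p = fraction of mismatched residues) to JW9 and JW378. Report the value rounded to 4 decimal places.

Differing sites — 3:D/M; 7:E/C; 9:A/I; 12:Y/C; 13:H/V; 17:E/T; 18:E/M; 19:Y/A; 28:L/N; 32:P/T.
p = 10/32 = 0.312500.
d = −ln(1 − 0.312500) = −ln(0.687500) = 0.3747.

0.3747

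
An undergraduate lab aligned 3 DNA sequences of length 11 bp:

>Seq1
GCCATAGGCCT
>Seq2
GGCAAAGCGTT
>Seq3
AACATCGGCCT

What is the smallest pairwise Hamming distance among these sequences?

3

Pairwise Hamming distances:
  Seq1 vs Seq2: 5
  Seq1 vs Seq3: 3
  Seq2 vs Seq3: 7
The smallest is 3, between Seq1 and Seq3.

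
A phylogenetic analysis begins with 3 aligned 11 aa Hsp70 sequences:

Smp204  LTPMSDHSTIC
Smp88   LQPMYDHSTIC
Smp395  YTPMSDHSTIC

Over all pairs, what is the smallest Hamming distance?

1

Pairwise Hamming distances:
  Smp204 vs Smp88: 2
  Smp204 vs Smp395: 1
  Smp88 vs Smp395: 3
The smallest is 1, between Smp204 and Smp395.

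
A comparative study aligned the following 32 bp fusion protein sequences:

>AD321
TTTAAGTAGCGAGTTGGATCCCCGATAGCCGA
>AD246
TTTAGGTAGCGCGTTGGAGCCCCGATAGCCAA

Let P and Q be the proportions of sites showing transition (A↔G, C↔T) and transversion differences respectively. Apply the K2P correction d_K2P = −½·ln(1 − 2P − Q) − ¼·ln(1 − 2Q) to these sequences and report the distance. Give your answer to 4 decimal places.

The sequences differ at positions 5 (A/G, transition), 12 (A/C, transversion), 19 (T/G, transversion), 31 (G/A, transition).
Of the 4 differences, 2 transitions and 2 transversions over 32 sites: P = 2/32 = 0.062500, Q = 2/32 = 0.062500.
d = −0.5·ln(0.812500) − 0.25·ln(0.875000) = −0.5·(-0.207639) − 0.25·(-0.133531) = 0.1372.

0.1372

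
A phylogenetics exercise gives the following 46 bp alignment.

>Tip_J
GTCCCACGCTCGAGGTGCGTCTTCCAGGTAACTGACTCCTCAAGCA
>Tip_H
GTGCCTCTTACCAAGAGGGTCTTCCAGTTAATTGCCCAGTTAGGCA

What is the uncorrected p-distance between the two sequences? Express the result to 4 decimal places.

0.3696

Mismatches occur at site 3 (C↔G), site 6 (A↔T), site 8 (G↔T), site 9 (C↔T), site 10 (T↔A), site 12 (G↔C), site 14 (G↔A), site 16 (T↔A), site 18 (C↔G), site 28 (G↔T), site 32 (C↔T), site 35 (A↔C), site 37 (T↔C), site 38 (C↔A), site 39 (C↔G), site 41 (C↔T), site 43 (A↔G).
There are 17 differences over 46 sites, so p = 17/46 = 0.3696.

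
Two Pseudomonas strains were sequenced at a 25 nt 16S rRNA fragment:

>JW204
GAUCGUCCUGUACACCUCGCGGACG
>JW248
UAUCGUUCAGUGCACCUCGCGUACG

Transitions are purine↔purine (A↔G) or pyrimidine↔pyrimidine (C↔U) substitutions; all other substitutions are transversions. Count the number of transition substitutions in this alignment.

2

Mismatches occur at site 1 (G/U, transversion), site 7 (C/U, transition), site 9 (U/A, transversion), site 12 (A/G, transition), site 22 (G/U, transversion).
Of the 5 differences, 2 transitions and 3 transversions, so the answer is 2.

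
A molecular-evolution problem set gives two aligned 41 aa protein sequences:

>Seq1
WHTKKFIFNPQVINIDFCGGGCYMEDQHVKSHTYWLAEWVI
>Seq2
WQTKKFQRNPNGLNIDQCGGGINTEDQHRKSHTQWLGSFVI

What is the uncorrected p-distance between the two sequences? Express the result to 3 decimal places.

0.366

Mismatches occur at site 2 (H→Q), site 7 (I→Q), site 8 (F→R), site 11 (Q→N), site 12 (V→G), site 13 (I→L), site 17 (F→Q), site 22 (C→I), site 23 (Y→N), site 24 (M→T), site 29 (V→R), site 34 (Y→Q), site 37 (A→G), site 38 (E→S), site 39 (W→F).
There are 15 differences over 41 sites, so p = 15/41 = 0.366.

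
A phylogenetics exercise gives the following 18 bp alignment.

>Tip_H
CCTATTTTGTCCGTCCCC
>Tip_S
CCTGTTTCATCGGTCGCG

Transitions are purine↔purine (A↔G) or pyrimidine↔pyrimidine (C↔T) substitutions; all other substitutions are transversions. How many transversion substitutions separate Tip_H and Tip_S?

3

The sequences differ at positions 4 (A/G, transition), 8 (T/C, transition), 9 (G/A, transition), 12 (C/G, transversion), 16 (C/G, transversion), 18 (C/G, transversion).
Of the 6 differences, 3 transitions and 3 transversions, so the answer is 3.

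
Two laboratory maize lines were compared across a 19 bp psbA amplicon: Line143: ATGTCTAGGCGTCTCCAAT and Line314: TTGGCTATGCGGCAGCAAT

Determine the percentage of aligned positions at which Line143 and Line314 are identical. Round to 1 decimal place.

68.4%

The sequences differ at positions 1 (A/T), 4 (T/G), 8 (G/T), 12 (T/G), 14 (T/A), 15 (C/G).
13 of the 19 sites match, so the percent identity is 13/19 × 100 = 68.4%.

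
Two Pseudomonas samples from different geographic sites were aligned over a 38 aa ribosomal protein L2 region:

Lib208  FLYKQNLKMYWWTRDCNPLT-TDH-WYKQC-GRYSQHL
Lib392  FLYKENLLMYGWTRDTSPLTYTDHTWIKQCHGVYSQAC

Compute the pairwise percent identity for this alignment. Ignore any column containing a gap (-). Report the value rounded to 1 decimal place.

Excluding the 3 gap columns leaves 35 comparable sites.
The sequences differ at positions 5 (Q/E), 8 (K/L), 11 (W/G), 16 (C/T), 17 (N/S), 27 (Y/I), 33 (R/V), 37 (H/A), 38 (L/C).
26 of the 35 comparable sites match, so the percent identity is 26/35 × 100 = 74.3%.

74.3%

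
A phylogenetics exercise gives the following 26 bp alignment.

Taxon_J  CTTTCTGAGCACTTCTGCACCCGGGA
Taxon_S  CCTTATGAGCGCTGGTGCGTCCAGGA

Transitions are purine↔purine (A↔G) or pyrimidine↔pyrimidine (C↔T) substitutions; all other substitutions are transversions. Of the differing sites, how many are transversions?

Mismatches occur at site 2 (T/C, transition), site 5 (C/A, transversion), site 11 (A/G, transition), site 14 (T/G, transversion), site 15 (C/G, transversion), site 19 (A/G, transition), site 20 (C/T, transition), site 23 (G/A, transition).
Of the 8 differences, 5 transitions and 3 transversions, so the answer is 3.

3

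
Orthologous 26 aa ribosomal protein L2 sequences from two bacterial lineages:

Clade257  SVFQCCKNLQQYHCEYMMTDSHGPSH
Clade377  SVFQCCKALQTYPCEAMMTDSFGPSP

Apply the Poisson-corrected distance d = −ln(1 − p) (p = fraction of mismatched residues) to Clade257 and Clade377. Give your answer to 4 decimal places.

Differing sites — 8:N/A; 11:Q/T; 13:H/P; 16:Y/A; 22:H/F; 26:H/P.
p = 6/26 = 0.230769.
d = −ln(1 − 0.230769) = −ln(0.769231) = 0.2624.

0.2624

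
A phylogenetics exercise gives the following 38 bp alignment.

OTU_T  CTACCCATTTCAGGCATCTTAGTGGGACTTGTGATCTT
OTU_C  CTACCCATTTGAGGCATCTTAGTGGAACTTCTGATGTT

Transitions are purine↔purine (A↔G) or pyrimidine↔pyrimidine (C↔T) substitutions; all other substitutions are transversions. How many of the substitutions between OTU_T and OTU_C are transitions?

Mismatches occur at site 11 (C→G, transversion), site 26 (G→A, transition), site 31 (G→C, transversion), site 36 (C→G, transversion).
Of the 4 differences, 1 transition and 3 transversions, so the answer is 1.

1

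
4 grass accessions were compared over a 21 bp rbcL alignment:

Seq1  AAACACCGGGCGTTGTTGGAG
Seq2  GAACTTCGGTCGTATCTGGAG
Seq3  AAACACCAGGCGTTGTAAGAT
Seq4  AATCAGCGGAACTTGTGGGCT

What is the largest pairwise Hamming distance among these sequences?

13

Pairwise Hamming distances:
  Seq1 vs Seq2: 7
  Seq1 vs Seq3: 4
  Seq1 vs Seq4: 8
  Seq2 vs Seq3: 11
  Seq2 vs Seq4: 13
  Seq3 vs Seq4: 9
The largest is 13, between Seq2 and Seq4.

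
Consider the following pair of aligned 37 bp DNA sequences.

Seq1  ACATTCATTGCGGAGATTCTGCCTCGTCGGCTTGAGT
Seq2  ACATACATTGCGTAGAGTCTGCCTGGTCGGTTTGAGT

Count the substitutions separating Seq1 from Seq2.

Mismatches occur at site 5 (T/A), site 13 (G/T), site 17 (T/G), site 25 (C/G), site 31 (C/T).
That gives 5 mismatches out of 37 aligned sites, so the Hamming distance is 5.

5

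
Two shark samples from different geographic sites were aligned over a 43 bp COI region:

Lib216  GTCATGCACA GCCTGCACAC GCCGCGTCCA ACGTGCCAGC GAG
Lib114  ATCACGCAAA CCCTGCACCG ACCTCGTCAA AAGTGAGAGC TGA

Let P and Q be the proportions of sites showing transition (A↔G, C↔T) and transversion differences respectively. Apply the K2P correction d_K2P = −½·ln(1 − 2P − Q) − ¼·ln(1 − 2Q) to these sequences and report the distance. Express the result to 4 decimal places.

0.4693

Differing sites — 1:G/A (Ti); 5:T/C (Ti); 9:C/A (Tv); 11:G/C (Tv); 19:A/C (Tv); 20:C/G (Tv); 21:G/A (Ti); 24:G/T (Tv); 29:C/A (Tv); 32:C/A (Tv); 36:C/A (Tv); 37:C/G (Tv); 41:G/T (Tv); 42:A/G (Ti); 43:G/A (Ti).
Of the 15 differences, 5 transitions and 10 transversions over 43 sites: P = 5/43 = 0.116279, Q = 10/43 = 0.232558.
d = −0.5·ln(0.534884) − 0.25·ln(0.534884) = −0.5·(-0.625705) − 0.25·(-0.625705) = 0.4693.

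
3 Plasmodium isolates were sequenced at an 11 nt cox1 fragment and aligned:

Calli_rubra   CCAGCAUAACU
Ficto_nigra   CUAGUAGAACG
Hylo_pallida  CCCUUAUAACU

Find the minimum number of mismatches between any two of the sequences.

3

Pairwise Hamming distances:
  Calli_rubra vs Ficto_nigra: 4
  Calli_rubra vs Hylo_pallida: 3
  Ficto_nigra vs Hylo_pallida: 5
The smallest is 3, between Calli_rubra and Hylo_pallida.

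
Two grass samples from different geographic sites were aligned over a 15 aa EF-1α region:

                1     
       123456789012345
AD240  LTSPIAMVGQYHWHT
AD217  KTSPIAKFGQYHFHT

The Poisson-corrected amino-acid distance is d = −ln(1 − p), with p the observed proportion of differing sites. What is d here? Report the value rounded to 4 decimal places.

0.3102

Differing sites — 1:L/K; 7:M/K; 8:V/F; 13:W/F.
p = 4/15 = 0.266667.
d = −ln(1 − 0.266667) = −ln(0.733333) = 0.3102.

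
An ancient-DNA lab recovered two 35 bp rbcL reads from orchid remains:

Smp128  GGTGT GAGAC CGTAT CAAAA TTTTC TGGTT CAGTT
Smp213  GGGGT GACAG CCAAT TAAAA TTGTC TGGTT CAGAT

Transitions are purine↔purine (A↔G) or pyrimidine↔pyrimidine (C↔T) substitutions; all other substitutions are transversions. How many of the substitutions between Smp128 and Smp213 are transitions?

1

Differing sites — 3:T/G (Tv); 8:G/C (Tv); 10:C/G (Tv); 12:G/C (Tv); 13:T/A (Tv); 16:C/T (Ti); 23:T/G (Tv); 34:T/A (Tv).
Of the 8 differences, 1 transition and 7 transversions, so the answer is 1.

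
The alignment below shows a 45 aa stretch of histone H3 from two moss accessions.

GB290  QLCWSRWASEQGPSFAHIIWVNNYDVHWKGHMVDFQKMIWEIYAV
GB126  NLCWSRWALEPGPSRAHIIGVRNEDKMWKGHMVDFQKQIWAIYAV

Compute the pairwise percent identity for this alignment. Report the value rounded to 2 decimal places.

Differing sites — 1:Q/N; 9:S/L; 11:Q/P; 15:F/R; 20:W/G; 22:N/R; 24:Y/E; 26:V/K; 27:H/M; 38:M/Q; 41:E/A.
34 of the 45 sites match, so the percent identity is 34/45 × 100 = 75.56%.

75.56%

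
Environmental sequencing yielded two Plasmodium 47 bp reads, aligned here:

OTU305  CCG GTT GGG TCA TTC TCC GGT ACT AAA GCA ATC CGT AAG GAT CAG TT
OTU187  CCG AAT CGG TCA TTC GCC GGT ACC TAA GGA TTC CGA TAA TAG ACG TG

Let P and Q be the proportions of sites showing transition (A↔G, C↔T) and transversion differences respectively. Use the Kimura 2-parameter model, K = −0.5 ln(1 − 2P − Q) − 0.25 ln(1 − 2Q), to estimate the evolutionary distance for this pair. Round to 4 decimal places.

Differing sites — 4:G/A (Ti); 5:T/A (Tv); 7:G/C (Tv); 16:T/G (Tv); 24:T/C (Ti); 25:A/T (Tv); 29:C/G (Tv); 31:A/T (Tv); 36:T/A (Tv); 37:A/T (Tv); 39:G/A (Ti); 40:G/T (Tv); 42:T/G (Tv); 43:C/A (Tv); 44:A/C (Tv); 47:T/G (Tv).
Of the 16 differences, 3 transitions and 13 transversions over 47 sites: P = 3/47 = 0.063830, Q = 13/47 = 0.276596.
d = −0.5·ln(0.595744) − 0.25·ln(0.446808) = −0.5·(-0.517944) − 0.25·(-0.805626) = 0.4604.

0.4604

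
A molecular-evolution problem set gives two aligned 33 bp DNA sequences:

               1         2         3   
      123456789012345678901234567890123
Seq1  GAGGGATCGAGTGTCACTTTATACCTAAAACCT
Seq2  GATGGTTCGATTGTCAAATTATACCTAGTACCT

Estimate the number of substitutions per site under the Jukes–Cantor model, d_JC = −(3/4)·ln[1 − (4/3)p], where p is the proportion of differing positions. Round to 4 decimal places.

0.2493

Mismatches occur at site 3 (G↔T), site 6 (A↔T), site 11 (G↔T), site 17 (C↔A), site 18 (T↔A), site 28 (A↔G), site 29 (A↔T).
p = 7/33 = 0.212121.
d = −0.75 · ln(1 − (4/3)·0.212121) = −0.75 · ln(0.717172) = −0.75 · (-0.332440) = 0.2493.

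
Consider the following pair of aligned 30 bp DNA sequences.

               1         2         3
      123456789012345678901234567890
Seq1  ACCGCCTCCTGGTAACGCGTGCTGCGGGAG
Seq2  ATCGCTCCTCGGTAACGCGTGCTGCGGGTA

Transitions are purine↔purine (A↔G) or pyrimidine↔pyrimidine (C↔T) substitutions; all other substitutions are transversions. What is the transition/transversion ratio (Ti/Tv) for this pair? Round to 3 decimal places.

6.000

Differing sites — 2:C/T (Ti); 6:C/T (Ti); 7:T/C (Ti); 9:C/T (Ti); 10:T/C (Ti); 29:A/T (Tv); 30:G/A (Ti).
Of the 7 differences, 6 transitions and 1 transversion, so Ti/Tv = 6/1 = 6.000.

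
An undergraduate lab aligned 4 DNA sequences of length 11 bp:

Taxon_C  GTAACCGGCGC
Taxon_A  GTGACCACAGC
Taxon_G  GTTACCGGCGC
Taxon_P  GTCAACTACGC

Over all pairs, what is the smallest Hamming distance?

1

Pairwise Hamming distances:
  Taxon_C vs Taxon_A: 4
  Taxon_C vs Taxon_G: 1
  Taxon_C vs Taxon_P: 4
  Taxon_A vs Taxon_G: 4
  Taxon_A vs Taxon_P: 5
  Taxon_G vs Taxon_P: 4
The smallest is 1, between Taxon_C and Taxon_G.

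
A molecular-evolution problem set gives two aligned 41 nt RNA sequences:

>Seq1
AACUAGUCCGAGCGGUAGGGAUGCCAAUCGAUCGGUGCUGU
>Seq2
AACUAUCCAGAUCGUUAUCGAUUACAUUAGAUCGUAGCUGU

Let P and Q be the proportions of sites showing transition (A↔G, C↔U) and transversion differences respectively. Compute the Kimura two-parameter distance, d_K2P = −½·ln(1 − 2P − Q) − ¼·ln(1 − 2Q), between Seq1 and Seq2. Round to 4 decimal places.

0.4290

The sequences differ at positions 6 (G/U, transversion), 7 (U/C, transition), 9 (C/A, transversion), 12 (G/U, transversion), 15 (G/U, transversion), 18 (G/U, transversion), 19 (G/C, transversion), 23 (G/U, transversion), 24 (C/A, transversion), 27 (A/U, transversion), 29 (C/A, transversion), 35 (G/U, transversion), 36 (U/A, transversion).
Of the 13 differences, 1 transition and 12 transversions over 41 sites: P = 1/41 = 0.024390, Q = 12/41 = 0.292683.
d = −0.5·ln(0.658537) − 0.25·ln(0.414634) = −0.5·(-0.417735) − 0.25·(-0.880359) = 0.4290.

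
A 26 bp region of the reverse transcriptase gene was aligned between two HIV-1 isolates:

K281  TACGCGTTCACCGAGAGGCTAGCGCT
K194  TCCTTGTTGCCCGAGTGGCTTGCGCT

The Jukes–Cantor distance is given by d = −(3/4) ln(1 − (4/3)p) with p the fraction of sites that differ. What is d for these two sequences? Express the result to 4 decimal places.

0.3335

Differing sites — 2:A/C; 4:G/T; 5:C/T; 9:C/G; 10:A/C; 16:A/T; 21:A/T.
p = 7/26 = 0.269231.
d = −0.75 · ln(1 − (4/3)·0.269231) = −0.75 · ln(0.641025) = −0.75 · (-0.444687) = 0.3335.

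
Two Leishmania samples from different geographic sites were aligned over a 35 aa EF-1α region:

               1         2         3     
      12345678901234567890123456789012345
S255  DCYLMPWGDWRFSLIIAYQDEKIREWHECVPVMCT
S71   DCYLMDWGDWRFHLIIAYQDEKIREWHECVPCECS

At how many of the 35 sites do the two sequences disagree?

5

Differing sites — 6:P/D; 13:S/H; 32:V/C; 33:M/E; 35:T/S.
That gives 5 mismatches out of 35 aligned sites, so the Hamming distance is 5.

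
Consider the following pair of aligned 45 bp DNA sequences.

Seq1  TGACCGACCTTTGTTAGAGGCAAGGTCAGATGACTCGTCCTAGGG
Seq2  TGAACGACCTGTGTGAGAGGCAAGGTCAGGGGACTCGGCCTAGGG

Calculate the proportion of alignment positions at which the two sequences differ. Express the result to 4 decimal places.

0.1333

Mismatches occur at site 4 (C↔A), site 11 (T↔G), site 15 (T↔G), site 30 (A↔G), site 31 (T↔G), site 38 (T↔G).
There are 6 differences over 45 sites, so p = 6/45 = 0.1333.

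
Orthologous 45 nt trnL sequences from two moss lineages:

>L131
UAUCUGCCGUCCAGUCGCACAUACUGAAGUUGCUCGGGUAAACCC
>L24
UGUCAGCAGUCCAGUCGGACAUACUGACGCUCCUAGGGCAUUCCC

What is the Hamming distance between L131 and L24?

11

The sequences differ at positions 2 (A/G), 5 (U/A), 8 (C/A), 18 (C/G), 28 (A/C), 30 (U/C), 32 (G/C), 35 (C/A), 39 (U/C), 41 (A/U), 42 (A/U).
That gives 11 mismatches out of 45 aligned sites, so the Hamming distance is 11.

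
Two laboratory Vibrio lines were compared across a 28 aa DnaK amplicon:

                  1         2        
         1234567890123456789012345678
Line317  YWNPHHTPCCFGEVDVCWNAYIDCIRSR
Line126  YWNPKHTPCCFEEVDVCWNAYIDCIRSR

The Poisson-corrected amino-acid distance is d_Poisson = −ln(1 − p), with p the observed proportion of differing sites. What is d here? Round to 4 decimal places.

0.0741

The sequences differ at positions 5 (H/K), 12 (G/E).
p = 2/28 = 0.071429.
d = −ln(1 − 0.071429) = −ln(0.928571) = 0.0741.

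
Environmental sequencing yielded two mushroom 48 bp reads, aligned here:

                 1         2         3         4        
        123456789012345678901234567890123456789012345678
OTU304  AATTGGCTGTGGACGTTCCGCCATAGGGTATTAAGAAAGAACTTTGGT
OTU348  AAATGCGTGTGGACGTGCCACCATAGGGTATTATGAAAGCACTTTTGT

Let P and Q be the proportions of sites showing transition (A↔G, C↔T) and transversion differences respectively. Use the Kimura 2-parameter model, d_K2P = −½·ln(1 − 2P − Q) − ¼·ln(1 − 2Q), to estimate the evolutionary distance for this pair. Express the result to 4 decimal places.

0.1900

Differing sites — 3:T/A (Tv); 6:G/C (Tv); 7:C/G (Tv); 17:T/G (Tv); 20:G/A (Ti); 34:A/T (Tv); 40:A/C (Tv); 46:G/T (Tv).
Of the 8 differences, 1 transition and 7 transversions over 48 sites: P = 1/48 = 0.020833, Q = 7/48 = 0.145833.
d = −0.5·ln(0.812501) − 0.25·ln(0.708334) = −0.5·(-0.207638) − 0.25·(-0.344840) = 0.1900.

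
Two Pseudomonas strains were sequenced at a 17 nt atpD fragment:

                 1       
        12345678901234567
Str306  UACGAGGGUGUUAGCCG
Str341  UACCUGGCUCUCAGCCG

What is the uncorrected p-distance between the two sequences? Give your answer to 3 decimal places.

The sequences differ at positions 4 (G/C), 5 (A/U), 8 (G/C), 10 (G/C), 12 (U/C).
There are 5 differences over 17 sites, so p = 5/17 = 0.294.

0.294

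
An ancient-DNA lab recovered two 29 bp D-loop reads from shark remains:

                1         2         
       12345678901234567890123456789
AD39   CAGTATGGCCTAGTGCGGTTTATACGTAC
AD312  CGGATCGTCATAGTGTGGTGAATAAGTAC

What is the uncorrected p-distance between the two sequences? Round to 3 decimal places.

0.345

The sequences differ at positions 2 (A/G), 4 (T/A), 5 (A/T), 6 (T/C), 8 (G/T), 10 (C/A), 16 (C/T), 20 (T/G), 21 (T/A), 25 (C/A).
There are 10 differences over 29 sites, so p = 10/29 = 0.345.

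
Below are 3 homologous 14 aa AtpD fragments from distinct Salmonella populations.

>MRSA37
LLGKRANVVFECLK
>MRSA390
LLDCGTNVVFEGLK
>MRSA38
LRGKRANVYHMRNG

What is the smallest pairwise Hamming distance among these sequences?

Pairwise Hamming distances:
  MRSA37 vs MRSA390: 5
  MRSA37 vs MRSA38: 7
  MRSA390 vs MRSA38: 11
The smallest is 5, between MRSA37 and MRSA390.

5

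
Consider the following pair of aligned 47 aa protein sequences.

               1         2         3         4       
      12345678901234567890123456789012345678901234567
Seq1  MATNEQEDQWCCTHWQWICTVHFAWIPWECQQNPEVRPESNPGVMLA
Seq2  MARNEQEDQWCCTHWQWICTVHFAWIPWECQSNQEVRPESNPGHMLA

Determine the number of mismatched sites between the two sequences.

The sequences differ at positions 3 (T/R), 32 (Q/S), 34 (P/Q), 44 (V/H).
That gives 4 mismatches out of 47 aligned sites, so the Hamming distance is 4.

4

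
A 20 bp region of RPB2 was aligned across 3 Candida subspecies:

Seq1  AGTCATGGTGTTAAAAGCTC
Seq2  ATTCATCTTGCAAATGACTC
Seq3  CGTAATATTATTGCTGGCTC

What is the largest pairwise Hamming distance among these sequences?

10

Pairwise Hamming distances:
  Seq1 vs Seq2: 8
  Seq1 vs Seq3: 9
  Seq2 vs Seq3: 10
The largest is 10, between Seq2 and Seq3.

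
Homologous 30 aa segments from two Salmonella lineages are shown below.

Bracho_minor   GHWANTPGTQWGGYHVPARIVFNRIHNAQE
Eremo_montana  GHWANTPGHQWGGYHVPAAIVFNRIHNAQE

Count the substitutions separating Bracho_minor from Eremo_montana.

2

Differing sites — 9:T/H; 19:R/A.
That gives 2 mismatches out of 30 aligned sites, so the Hamming distance is 2.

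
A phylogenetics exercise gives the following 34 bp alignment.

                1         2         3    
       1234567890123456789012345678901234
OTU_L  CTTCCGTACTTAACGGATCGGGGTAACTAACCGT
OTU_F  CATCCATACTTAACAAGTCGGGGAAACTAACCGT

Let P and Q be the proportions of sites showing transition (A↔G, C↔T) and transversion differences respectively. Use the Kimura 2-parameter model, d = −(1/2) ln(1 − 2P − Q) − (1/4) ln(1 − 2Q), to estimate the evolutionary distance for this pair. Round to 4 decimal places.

0.2054

Differing sites — 2:T/A (Tv); 6:G/A (Ti); 15:G/A (Ti); 16:G/A (Ti); 17:A/G (Ti); 24:T/A (Tv).
Of the 6 differences, 4 transitions and 2 transversions over 34 sites: P = 4/34 = 0.117647, Q = 2/34 = 0.058824.
d = −0.5·ln(0.705882) − 0.25·ln(0.882352) = −0.5·(-0.348307) − 0.25·(-0.125164) = 0.2054.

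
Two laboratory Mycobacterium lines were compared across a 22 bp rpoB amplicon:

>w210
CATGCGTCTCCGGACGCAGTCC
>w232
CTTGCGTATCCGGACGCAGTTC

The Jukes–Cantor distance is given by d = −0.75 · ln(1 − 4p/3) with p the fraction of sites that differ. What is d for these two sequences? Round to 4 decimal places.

The sequences differ at positions 2 (A/T), 8 (C/A), 21 (C/T).
p = 3/22 = 0.136364.
d = −0.75 · ln(1 − (4/3)·0.136364) = −0.75 · ln(0.818181) = −0.75 · (-0.200672) = 0.1505.

0.1505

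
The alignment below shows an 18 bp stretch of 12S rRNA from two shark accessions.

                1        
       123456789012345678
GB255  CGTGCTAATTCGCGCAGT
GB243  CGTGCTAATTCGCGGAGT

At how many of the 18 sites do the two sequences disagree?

A single mismatch occurs at site 15 (C↔G).
That gives 1 mismatch out of 18 aligned sites, so the Hamming distance is 1.

1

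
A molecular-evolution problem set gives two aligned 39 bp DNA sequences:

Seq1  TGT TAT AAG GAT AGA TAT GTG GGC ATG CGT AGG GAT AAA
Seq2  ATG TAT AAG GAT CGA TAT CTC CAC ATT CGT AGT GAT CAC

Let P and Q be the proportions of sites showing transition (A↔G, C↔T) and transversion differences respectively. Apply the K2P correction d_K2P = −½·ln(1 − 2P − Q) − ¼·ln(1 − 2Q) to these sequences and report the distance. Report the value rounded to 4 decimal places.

0.4103

Differing sites — 1:T/A (Tv); 2:G/T (Tv); 3:T/G (Tv); 13:A/C (Tv); 19:G/C (Tv); 21:G/C (Tv); 22:G/C (Tv); 23:G/A (Ti); 27:G/T (Tv); 33:G/T (Tv); 37:A/C (Tv); 39:A/C (Tv).
Of the 12 differences, 1 transition and 11 transversions over 39 sites: P = 1/39 = 0.025641, Q = 11/39 = 0.282051.
d = −0.5·ln(0.666667) − 0.25·ln(0.435898) = −0.5·(-0.405465) − 0.25·(-0.830347) = 0.4103.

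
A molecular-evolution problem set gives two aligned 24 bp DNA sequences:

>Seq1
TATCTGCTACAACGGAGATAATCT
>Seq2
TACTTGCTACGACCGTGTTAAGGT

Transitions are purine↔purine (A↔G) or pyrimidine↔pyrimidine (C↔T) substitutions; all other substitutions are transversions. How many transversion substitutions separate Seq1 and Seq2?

Differing sites — 3:T/C (Ti); 4:C/T (Ti); 11:A/G (Ti); 14:G/C (Tv); 16:A/T (Tv); 18:A/T (Tv); 22:T/G (Tv); 23:C/G (Tv).
Of the 8 differences, 3 transitions and 5 transversions, so the answer is 5.

5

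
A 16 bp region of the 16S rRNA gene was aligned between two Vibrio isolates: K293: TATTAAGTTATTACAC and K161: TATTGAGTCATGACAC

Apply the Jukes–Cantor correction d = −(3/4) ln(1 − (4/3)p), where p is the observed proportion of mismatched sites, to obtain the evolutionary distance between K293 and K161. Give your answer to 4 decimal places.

0.2158

The sequences differ at positions 5 (A/G), 9 (T/C), 12 (T/G).
p = 3/16 = 0.187500.
d = −0.75 · ln(1 − (4/3)·0.187500) = −0.75 · ln(0.750000) = −0.75 · (-0.287682) = 0.2158.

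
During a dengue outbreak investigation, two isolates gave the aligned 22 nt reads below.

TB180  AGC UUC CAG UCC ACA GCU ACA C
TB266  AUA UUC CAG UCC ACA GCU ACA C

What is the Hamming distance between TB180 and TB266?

2

The sequences differ at positions 2 (G/U), 3 (C/A).
That gives 2 mismatches out of 22 aligned sites, so the Hamming distance is 2.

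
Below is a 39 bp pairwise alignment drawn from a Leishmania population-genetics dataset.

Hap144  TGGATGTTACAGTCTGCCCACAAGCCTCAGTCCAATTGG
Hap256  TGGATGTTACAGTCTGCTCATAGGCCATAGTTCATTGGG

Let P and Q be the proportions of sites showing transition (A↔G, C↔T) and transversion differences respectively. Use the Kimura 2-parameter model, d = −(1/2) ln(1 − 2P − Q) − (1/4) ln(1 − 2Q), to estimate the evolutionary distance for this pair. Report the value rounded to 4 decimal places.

Differing sites — 18:C/T (Ti); 21:C/T (Ti); 23:A/G (Ti); 27:T/A (Tv); 28:C/T (Ti); 32:C/T (Ti); 35:A/T (Tv); 37:T/G (Tv).
Of the 8 differences, 5 transitions and 3 transversions over 39 sites: P = 5/39 = 0.128205, Q = 3/39 = 0.076923.
d = −0.5·ln(0.666667) − 0.25·ln(0.846154) = −0.5·(-0.405465) − 0.25·(-0.167054) = 0.2445.

0.2445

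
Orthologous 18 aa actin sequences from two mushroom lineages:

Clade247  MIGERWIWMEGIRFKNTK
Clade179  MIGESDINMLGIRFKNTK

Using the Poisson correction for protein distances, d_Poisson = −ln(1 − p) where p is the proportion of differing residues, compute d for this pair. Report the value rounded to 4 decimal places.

0.2513

The sequences differ at positions 5 (R/S), 6 (W/D), 8 (W/N), 10 (E/L).
p = 4/18 = 0.222222.
d = −ln(1 − 0.222222) = −ln(0.777778) = 0.2513.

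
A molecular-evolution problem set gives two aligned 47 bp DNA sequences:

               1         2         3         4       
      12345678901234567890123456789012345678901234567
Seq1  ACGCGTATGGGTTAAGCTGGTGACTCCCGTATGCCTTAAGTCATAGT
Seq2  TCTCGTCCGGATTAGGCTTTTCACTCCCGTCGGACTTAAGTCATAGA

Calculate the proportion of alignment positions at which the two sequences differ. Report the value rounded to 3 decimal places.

0.277

The sequences differ at positions 1 (A/T), 3 (G/T), 7 (A/C), 8 (T/C), 11 (G/A), 15 (A/G), 19 (G/T), 20 (G/T), 22 (G/C), 31 (A/C), 32 (T/G), 34 (C/A), 47 (T/A).
There are 13 differences over 47 sites, so p = 13/47 = 0.277.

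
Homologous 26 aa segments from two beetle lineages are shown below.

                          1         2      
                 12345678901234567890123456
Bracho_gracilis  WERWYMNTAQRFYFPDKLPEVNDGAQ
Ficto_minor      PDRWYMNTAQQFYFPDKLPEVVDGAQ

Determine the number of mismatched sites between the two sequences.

Differing sites — 1:W/P; 2:E/D; 11:R/Q; 22:N/V.
That gives 4 mismatches out of 26 aligned sites, so the Hamming distance is 4.

4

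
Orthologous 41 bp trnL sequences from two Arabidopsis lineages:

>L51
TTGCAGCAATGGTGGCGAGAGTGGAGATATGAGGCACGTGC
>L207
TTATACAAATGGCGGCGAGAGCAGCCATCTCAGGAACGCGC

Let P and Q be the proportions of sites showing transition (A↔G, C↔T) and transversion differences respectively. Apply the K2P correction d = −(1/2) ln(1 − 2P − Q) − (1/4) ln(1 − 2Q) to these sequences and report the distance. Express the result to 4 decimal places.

Mismatches occur at site 3 (G/A, transition), site 4 (C/T, transition), site 6 (G/C, transversion), site 7 (C/A, transversion), site 13 (T/C, transition), site 22 (T/C, transition), site 23 (G/A, transition), site 25 (A/C, transversion), site 26 (G/C, transversion), site 29 (A/C, transversion), site 31 (G/C, transversion), site 35 (C/A, transversion), site 39 (T/C, transition).
Of the 13 differences, 6 transitions and 7 transversions over 41 sites: P = 6/41 = 0.146341, Q = 7/41 = 0.170732.
d = −0.5·ln(0.536586) − 0.25·ln(0.658536) = −0.5·(-0.622528) − 0.25·(-0.417736) = 0.4157.

0.4157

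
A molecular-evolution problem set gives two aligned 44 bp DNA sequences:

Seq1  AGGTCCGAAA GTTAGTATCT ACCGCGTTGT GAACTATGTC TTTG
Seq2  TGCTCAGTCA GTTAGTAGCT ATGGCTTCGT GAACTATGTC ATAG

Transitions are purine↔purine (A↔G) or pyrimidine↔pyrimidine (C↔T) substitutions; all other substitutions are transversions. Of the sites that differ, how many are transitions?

The sequences differ at positions 1 (A/T, transversion), 3 (G/C, transversion), 6 (C/A, transversion), 8 (A/T, transversion), 9 (A/C, transversion), 18 (T/G, transversion), 22 (C/T, transition), 23 (C/G, transversion), 26 (G/T, transversion), 28 (T/C, transition), 41 (T/A, transversion), 43 (T/A, transversion).
Of the 12 differences, 2 transitions and 10 transversions, so the answer is 2.

2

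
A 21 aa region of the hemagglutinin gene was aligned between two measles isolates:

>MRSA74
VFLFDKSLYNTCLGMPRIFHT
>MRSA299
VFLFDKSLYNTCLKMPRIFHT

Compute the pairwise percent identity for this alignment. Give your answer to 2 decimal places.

A single mismatch occurs at site 14 (G↔K).
20 of the 21 sites match, so the percent identity is 20/21 × 100 = 95.24%.

95.24%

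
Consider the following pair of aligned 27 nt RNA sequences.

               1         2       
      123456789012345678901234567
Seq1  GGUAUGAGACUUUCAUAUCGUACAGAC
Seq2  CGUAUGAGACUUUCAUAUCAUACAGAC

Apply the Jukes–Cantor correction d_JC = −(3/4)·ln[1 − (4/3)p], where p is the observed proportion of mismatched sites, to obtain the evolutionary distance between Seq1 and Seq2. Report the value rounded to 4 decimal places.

The sequences differ at positions 1 (G/C), 20 (G/A).
p = 2/27 = 0.074074.
d = −0.75 · ln(1 − (4/3)·0.074074) = −0.75 · ln(0.901235) = −0.75 · (-0.103989) = 0.0780.

0.0780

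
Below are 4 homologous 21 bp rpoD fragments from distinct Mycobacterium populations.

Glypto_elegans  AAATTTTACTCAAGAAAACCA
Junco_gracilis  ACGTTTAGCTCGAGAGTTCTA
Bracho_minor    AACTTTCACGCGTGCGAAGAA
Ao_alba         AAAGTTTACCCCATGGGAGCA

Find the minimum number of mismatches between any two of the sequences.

8

Pairwise Hamming distances:
  Glypto_elegans vs Junco_gracilis: 9
  Glypto_elegans vs Bracho_minor: 9
  Glypto_elegans vs Ao_alba: 8
  Junco_gracilis vs Bracho_minor: 11
  Junco_gracilis vs Ao_alba: 13
  Bracho_minor vs Ao_alba: 10
The smallest is 8, between Glypto_elegans and Ao_alba.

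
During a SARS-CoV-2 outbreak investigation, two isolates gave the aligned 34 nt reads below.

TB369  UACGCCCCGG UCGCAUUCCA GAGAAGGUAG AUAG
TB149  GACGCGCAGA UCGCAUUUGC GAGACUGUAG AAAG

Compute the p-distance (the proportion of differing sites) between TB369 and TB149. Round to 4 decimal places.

Differing sites — 1:U/G; 6:C/G; 8:C/A; 10:G/A; 18:C/U; 19:C/G; 20:A/C; 25:A/C; 26:G/U; 32:U/A.
There are 10 differences over 34 sites, so p = 10/34 = 0.2941.

0.2941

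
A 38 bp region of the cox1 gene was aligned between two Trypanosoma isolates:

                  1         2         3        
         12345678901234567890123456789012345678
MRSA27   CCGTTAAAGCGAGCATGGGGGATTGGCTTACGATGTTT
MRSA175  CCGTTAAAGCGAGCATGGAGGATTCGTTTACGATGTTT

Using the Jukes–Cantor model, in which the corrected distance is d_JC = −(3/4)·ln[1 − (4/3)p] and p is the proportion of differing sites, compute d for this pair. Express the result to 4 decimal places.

Differing sites — 19:G/A; 25:G/C; 27:C/T.
p = 3/38 = 0.078947.
d = −0.75 · ln(1 − (4/3)·0.078947) = −0.75 · ln(0.894737) = −0.75 · (-0.111225) = 0.0834.

0.0834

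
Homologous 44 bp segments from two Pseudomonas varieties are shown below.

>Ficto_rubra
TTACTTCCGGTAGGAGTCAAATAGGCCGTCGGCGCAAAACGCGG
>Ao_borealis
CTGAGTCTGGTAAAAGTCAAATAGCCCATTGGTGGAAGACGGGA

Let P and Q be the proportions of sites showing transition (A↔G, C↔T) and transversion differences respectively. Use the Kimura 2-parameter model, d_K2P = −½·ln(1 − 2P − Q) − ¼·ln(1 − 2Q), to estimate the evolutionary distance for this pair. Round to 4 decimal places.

Mismatches occur at site 1 (T→C, transition), site 3 (A→G, transition), site 4 (C→A, transversion), site 5 (T→G, transversion), site 8 (C→T, transition), site 13 (G→A, transition), site 14 (G→A, transition), site 25 (G→C, transversion), site 28 (G→A, transition), site 30 (C→T, transition), site 33 (C→T, transition), site 35 (C→G, transversion), site 38 (A→G, transition), site 42 (C→G, transversion), site 44 (G→A, transition).
Of the 15 differences, 10 transitions and 5 transversions over 44 sites: P = 10/44 = 0.227273, Q = 5/44 = 0.113636.
d = −0.5·ln(0.431818) − 0.25·ln(0.772728) = −0.5·(-0.839751) − 0.25·(-0.257828) = 0.4843.

0.4843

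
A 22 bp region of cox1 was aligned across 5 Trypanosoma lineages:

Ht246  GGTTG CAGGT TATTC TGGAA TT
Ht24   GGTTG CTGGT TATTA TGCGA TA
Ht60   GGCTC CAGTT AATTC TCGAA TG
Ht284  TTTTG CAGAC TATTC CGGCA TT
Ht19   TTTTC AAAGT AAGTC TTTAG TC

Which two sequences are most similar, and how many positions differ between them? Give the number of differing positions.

5

Pairwise Hamming distances:
  Ht246 vs Ht24: 5
  Ht246 vs Ht60: 6
  Ht246 vs Ht284: 6
  Ht246 vs Ht19: 11
  Ht24 vs Ht60: 10
  Ht24 vs Ht284: 10
  Ht24 vs Ht19: 14
  Ht60 vs Ht284: 11
  Ht60 vs Ht19: 11
  Ht284 vs Ht19: 13
The smallest is 5, between Ht246 and Ht24.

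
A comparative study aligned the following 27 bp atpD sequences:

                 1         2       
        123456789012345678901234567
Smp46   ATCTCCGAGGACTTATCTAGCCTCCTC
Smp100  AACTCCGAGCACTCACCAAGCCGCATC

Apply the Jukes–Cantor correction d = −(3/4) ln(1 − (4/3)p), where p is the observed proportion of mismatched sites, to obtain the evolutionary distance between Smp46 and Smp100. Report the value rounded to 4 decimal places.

Mismatches occur at site 2 (T→A), site 10 (G→C), site 14 (T→C), site 16 (T→C), site 18 (T→A), site 23 (T→G), site 25 (C→A).
p = 7/27 = 0.259259.
d = −0.75 · ln(1 − (4/3)·0.259259) = −0.75 · ln(0.654321) = −0.75 · (-0.424157) = 0.3181.

0.3181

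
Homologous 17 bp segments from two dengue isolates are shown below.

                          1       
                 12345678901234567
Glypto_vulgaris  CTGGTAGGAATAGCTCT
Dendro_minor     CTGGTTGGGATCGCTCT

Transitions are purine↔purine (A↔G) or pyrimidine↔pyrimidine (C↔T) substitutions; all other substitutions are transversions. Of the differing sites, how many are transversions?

The sequences differ at positions 6 (A/T, transversion), 9 (A/G, transition), 12 (A/C, transversion).
Of the 3 differences, 1 transition and 2 transversions, so the answer is 2.

2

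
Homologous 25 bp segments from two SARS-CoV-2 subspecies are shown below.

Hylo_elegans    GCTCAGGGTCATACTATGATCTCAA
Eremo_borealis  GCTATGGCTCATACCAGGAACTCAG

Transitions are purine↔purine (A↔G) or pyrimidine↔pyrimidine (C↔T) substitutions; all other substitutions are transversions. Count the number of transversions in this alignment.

The sequences differ at positions 4 (C/A, transversion), 5 (A/T, transversion), 8 (G/C, transversion), 15 (T/C, transition), 17 (T/G, transversion), 20 (T/A, transversion), 25 (A/G, transition).
Of the 7 differences, 2 transitions and 5 transversions, so the answer is 5.

5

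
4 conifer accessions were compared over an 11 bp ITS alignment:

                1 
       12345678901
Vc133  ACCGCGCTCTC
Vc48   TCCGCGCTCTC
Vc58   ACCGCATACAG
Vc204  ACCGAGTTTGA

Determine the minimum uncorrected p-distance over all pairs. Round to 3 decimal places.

0.091

Pairwise Hamming distances:
  Vc133 vs Vc48: 1
  Vc133 vs Vc58: 5
  Vc133 vs Vc204: 5
  Vc48 vs Vc58: 6
  Vc48 vs Vc204: 6
  Vc58 vs Vc204: 6
The smallest is 1 mismatch, between Vc133 and Vc48; p = 1/11 = 0.091.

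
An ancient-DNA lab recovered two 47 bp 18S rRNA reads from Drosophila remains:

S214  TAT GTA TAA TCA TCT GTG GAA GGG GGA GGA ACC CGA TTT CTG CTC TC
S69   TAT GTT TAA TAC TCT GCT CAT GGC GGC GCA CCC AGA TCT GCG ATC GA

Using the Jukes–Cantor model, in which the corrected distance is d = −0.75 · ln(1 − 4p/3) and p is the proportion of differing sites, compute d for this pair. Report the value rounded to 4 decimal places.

0.5360

Differing sites — 6:A/T; 11:C/A; 12:A/C; 17:T/C; 18:G/T; 19:G/C; 21:A/T; 24:G/C; 27:A/C; 29:G/C; 31:A/C; 34:C/A; 38:T/C; 40:C/G; 41:T/C; 43:C/A; 46:T/G; 47:C/A.
p = 18/47 = 0.382979.
d = −0.75 · ln(1 − (4/3)·0.382979) = −0.75 · ln(0.489361) = −0.75 · (-0.714655) = 0.5360.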